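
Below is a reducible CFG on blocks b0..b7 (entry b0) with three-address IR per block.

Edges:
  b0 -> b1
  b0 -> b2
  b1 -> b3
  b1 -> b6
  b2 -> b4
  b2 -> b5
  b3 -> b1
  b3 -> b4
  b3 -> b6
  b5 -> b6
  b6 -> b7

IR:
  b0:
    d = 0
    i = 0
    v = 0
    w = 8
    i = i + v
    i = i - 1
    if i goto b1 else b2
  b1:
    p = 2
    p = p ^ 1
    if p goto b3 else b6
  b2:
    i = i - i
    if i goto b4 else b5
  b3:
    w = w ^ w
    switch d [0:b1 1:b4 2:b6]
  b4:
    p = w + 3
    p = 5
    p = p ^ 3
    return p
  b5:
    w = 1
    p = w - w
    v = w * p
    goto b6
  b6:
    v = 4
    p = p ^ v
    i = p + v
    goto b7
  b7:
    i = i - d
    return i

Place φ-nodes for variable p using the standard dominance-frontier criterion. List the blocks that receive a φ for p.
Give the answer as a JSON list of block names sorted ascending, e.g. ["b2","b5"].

Answer: ["b1", "b4", "b6"]

Derivation:
idom tree: b1←b0 b2←b0 b3←b1 b4←b0 b5←b2 b6←b0 b7←b6
Dom∩ at merges:
  b1: preds {b0,b3}: {b0} ∩ {b0,b1,b3} = {b0}; idom=b0
  b4: preds {b2,b3}: {b0,b2} ∩ {b0,b1,b3} = {b0}; idom=b0
  b6: preds {b1,b3,b5}: {b0,b1} ∩ {b0,b1,b3} ∩ {b0,b2,b5} = {b0}; idom=b0

Frontier:
  b1←b0: walk · to b0
  b1←b3: walk b3→b1 to b0
  b4←b2: walk b2 to b0
  b4←b3: walk b3→b1 to b0
  b6←b1: walk b1 to b0
  b6←b3: walk b3→b1 to b0
  b6←b5: walk b5→b2 to b0
  b0 → ∅
  b1 → {b1,b4,b6}
  b2 → {b4,b6}
  b3 → {b1,b4,b6}
  b4 → ∅
  b5 → {b6}
  b6 → ∅
  b7 → ∅

φ for p: defs {b1,b4,b5,b6}
  DF⁺ = {b1,b4,b6}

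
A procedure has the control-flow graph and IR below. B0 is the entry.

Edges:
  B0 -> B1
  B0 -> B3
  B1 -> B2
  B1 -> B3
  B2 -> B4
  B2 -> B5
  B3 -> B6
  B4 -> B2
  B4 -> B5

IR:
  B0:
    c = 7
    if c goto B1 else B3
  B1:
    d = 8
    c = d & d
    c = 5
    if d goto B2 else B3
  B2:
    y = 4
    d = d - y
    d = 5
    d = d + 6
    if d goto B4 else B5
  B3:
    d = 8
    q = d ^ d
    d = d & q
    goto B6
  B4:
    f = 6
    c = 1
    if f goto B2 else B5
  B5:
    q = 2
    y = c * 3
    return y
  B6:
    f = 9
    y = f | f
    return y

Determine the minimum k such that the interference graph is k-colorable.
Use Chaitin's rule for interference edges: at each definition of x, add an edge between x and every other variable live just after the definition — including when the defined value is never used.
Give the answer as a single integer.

Block summaries:
  B0: def={c} ue=∅
  B1: def={c,d} ue=∅
  B2: def={d,y} ue={d}
  B3: def={d,q} ue=∅
  B4: def={c,f} ue=∅
  B5: def={q,y} ue={c}
  B6: def={f,y} ue=∅

Live sets:
  live B0: ∅→∅
  live B1: ∅→{c,d}
  live B2: {c,d}→{c,d}
  live B3: ∅→∅
  live B4: {d}→{c,d}
  live B5: {c}→∅
  live B6: ∅→∅

Interfere edges:
  c: {d,f,q,y}
  d: {c,f,q,y}
  f: {c,d}
  q: {c,d}
  y: {c,d}

Chromatic number:
  lower bound: {c,d,f} mutually conflict ⇒ χ ≥ 3
  assign c→R0 d→R1 f→R2 q→R2 y→R2 — no edge inside a register ⇒ χ ≤ 3
  χ = 3

Answer: 3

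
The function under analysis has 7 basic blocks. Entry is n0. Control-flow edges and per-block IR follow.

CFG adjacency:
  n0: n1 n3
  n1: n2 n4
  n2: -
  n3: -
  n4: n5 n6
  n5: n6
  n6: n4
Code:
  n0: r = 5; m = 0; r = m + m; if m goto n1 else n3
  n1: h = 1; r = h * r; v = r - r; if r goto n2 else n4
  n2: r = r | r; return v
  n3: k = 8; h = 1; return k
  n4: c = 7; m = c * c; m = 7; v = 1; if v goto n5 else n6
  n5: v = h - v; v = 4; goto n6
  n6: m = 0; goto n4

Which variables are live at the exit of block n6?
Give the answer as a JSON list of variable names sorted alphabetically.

Block summaries:
  n0: {m,r} / ∅
  n1: {h,r,v} / {r}
  n2: {r} / {r,v}
  n3: {h,k} / ∅
  n4: {c,m,v} / ∅
  n5: {v} / {h,v}
  n6: {m} / ∅

Live sets:
  live n0: ∅→{r}
  live n1: {r}→{h,r,v}
  live n2: {r,v}→∅
  live n3: ∅→∅
  live n4: {h}→{h,v}
  live n5: {h,v}→{h}
  live n6: {h}→{h}

live-out(n6) = ["h"]

Answer: ["h"]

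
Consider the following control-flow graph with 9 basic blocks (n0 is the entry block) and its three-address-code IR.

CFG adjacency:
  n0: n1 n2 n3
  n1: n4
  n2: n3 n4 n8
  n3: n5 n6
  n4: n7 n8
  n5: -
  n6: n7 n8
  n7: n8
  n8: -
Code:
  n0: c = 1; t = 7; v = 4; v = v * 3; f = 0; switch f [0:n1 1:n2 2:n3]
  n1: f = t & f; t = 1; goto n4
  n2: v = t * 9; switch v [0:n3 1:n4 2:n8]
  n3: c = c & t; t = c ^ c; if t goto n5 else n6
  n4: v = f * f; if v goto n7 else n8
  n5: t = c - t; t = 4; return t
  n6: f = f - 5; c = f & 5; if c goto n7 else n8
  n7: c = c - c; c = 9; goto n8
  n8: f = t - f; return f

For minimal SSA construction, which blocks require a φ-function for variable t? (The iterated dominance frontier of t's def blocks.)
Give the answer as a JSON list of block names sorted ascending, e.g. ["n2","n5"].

Answer: ["n4", "n7", "n8"]

Working:
idom tree: n1←n0 n2←n0 n3←n0 n4←n0 n5←n3 n6←n3 n7←n0 n8←n0
Dom∩ at merges:
  n3: preds {n0,n2}: {n0} ∩ {n0,n2} = {n0}; idom=n0
  n4: preds {n1,n2}: {n0,n1} ∩ {n0,n2} = {n0}; idom=n0
  n7: preds {n4,n6}: {n0,n4} ∩ {n0,n3,n6} = {n0}; idom=n0
  n8: preds {n2,n4,n6,n7}: {n0,n2} ∩ {n0,n4} ∩ {n0,n3,n6} ∩ {n0,n7} = {n0}; idom=n0

DF walk-up:
  join n3 pred n0: · stop@n0
  join n3 pred n2: n2 stop@n0
  join n4 pred n1: n1 stop@n0
  join n4 pred n2: n2 stop@n0
  join n7 pred n4: n4 stop@n0
  join n7 pred n6: n6→n3 stop@n0
  join n8 pred n2: n2 stop@n0
  join n8 pred n4: n4 stop@n0
  join n8 pred n6: n6→n3 stop@n0
  join n8 pred n7: n7 stop@n0
  DF(n0)=∅
  DF(n1)={n4}
  DF(n2)={n3,n4,n8}
  DF(n3)={n7,n8}
  DF(n4)={n7,n8}
  DF(n5)=∅
  DF(n6)={n7,n8}
  DF(n7)={n8}
  DF(n8)=∅

φ for t: defs {n0,n1,n3,n5}
  DF⁺ = {n4,n7,n8}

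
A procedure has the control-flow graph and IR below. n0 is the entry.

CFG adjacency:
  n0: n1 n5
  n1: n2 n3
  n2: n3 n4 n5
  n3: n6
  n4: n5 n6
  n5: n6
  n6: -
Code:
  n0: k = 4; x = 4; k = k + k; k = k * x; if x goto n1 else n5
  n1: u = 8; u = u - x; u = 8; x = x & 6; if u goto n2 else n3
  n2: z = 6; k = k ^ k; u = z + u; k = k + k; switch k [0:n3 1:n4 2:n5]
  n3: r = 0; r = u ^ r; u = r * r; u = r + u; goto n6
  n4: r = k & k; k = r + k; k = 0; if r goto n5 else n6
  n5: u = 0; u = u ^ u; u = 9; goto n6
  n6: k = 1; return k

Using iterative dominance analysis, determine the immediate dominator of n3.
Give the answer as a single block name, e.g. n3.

idom tree: n1←n0 n2←n1 n3←n1 n4←n2 n5←n0 n6←n0
Join-block Dom:
  n3: preds {n1,n2}: {n0,n1} ∩ {n0,n1,n2} = {n0,n1}; idom=n1
  n5: preds {n0,n2,n4}: {n0} ∩ {n0,n1,n2} ∩ {n0,n1,n2,n4} = {n0}; idom=n0
  n6: preds {n3,n4,n5}: {n0,n1,n3} ∩ {n0,n1,n2,n4} ∩ {n0,n5} = {n0}; idom=n0

idom(n3) = n1

Answer: n1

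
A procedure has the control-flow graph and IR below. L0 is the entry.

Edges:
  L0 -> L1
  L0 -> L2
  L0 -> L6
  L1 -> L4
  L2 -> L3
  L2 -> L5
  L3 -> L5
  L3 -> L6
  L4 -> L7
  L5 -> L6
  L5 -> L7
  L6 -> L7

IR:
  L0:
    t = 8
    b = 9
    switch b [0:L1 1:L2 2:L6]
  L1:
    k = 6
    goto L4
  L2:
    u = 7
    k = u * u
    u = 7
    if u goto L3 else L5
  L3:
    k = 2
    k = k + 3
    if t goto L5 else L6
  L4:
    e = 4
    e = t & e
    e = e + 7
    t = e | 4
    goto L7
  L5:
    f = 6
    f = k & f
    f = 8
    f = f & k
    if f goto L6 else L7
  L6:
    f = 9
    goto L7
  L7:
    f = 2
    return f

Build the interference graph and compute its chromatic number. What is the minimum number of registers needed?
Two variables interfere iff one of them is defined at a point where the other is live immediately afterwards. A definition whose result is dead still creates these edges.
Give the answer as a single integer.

Answer: 3

Analysis:
def/use:
  L0: {b,t} / ∅
  L1: {k} / ∅
  L2: {k,u} / ∅
  L3: {k} / {t}
  L4: {e,t} / {t}
  L5: {f} / {k}
  L6: {f} / ∅
  L7: {f} / ∅

Backward fixpoint:
  live L0: ∅→{t}
  live L1: {t}→{t}
  live L2: {t}→{k,t}
  live L3: {t}→{k}
  live L4: {t}→∅
  live L5: {k}→∅
  live L6: ∅→∅
  live L7: ∅→∅

Conflict graph:
  b — {t}
  e — {t}
  f — {k}
  k — {f,t,u}
  t — {b,e,k,u}
  u — {k,t}

Chromatic number:
  {k,t,u} pairwise interfere (3-clique) ⇒ χ ≥ 3
  3-colouring: c0={f,t}  c1={b,e,k}  c2={u}
  χ = 3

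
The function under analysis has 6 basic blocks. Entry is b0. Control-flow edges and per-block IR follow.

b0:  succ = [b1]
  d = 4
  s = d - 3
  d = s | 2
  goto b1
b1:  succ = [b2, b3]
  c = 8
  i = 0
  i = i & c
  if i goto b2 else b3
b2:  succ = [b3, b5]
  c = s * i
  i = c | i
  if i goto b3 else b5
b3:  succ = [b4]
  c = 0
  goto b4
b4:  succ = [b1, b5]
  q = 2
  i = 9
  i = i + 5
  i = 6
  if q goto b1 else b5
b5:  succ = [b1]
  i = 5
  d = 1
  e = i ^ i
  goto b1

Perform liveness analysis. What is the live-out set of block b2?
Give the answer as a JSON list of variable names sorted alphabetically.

def/use:
  b0: def={d,s} ue=∅
  b1: def={c,i} ue=∅
  b2: def={c,i} ue={i,s}
  b3: def={c} ue=∅
  b4: def={i,q} ue=∅
  b5: def={d,e,i} ue=∅

Liveness:
  live b0: ∅→{s}
  live b1: {s}→{i,s}
  live b2: {i,s}→{s}
  live b3: {s}→{s}
  live b4: {s}→{s}
  live b5: {s}→{s}

live-out(b2) = ["s"]

Answer: ["s"]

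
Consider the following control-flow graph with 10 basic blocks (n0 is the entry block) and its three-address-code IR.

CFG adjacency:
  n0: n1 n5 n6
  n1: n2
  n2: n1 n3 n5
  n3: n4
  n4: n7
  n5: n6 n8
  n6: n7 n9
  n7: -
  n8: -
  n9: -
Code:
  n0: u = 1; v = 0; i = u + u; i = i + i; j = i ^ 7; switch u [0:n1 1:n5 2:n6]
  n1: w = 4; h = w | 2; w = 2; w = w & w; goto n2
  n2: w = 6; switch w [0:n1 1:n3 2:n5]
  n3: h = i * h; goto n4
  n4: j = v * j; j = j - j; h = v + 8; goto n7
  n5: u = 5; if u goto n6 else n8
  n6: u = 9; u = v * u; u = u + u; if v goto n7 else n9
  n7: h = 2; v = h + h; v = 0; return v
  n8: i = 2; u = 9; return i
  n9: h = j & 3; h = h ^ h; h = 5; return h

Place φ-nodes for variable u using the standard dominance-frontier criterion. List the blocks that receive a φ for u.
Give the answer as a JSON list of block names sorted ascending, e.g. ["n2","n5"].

Answer: ["n6", "n7"]

Analysis:
idom tree: n1←n0 n2←n1 n3←n2 n4←n3 n5←n0 n6←n0 n7←n0 n8←n5 n9←n6
Dom at joins:
  n1: preds {n0,n2}: {n0} ∩ {n0,n1,n2} = {n0}; idom=n0
  n5: preds {n0,n2}: {n0} ∩ {n0,n1,n2} = {n0}; idom=n0
  n6: preds {n0,n5}: {n0} ∩ {n0,n5} = {n0}; idom=n0
  n7: preds {n4,n6}: {n0,n1,n2,n3,n4} ∩ {n0,n6} = {n0}; idom=n0

DF walk-up:
  n1←n0: walk · to n0
  n1←n2: walk n2→n1 to n0
  n5←n0: walk · to n0
  n5←n2: walk n2→n1 to n0
  n6←n0: walk · to n0
  n6←n5: walk n5 to n0
  n7←n4: walk n4→n3→n2→n1 to n0
  n7←n6: walk n6 to n0
  n0: DF=∅
  n1: DF={n1,n5,n7}
  n2: DF={n1,n5,n7}
  n3: DF={n7}
  n4: DF={n7}
  n5: DF={n6}
  n6: DF={n7}
  n7: DF=∅
  n8: DF=∅
  n9: DF=∅

φ for u: defs {n0,n5,n6,n8}
  DF⁺ = {n6,n7}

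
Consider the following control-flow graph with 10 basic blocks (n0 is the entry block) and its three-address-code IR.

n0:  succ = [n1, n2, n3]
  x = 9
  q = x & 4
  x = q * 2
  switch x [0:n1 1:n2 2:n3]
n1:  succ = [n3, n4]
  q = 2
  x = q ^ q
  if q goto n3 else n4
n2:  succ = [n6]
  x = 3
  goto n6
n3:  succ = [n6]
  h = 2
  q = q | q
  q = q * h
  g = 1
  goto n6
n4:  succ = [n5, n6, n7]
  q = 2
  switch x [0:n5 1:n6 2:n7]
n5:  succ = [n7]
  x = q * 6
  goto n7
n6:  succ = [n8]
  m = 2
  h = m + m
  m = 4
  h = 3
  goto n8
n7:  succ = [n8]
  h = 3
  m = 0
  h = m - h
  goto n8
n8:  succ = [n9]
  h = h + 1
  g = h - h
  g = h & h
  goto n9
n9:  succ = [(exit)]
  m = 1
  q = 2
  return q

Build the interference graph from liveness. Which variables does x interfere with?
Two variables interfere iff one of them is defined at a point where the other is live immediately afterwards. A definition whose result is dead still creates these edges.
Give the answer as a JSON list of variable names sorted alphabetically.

Answer: ["q"]

Analysis:
Block summaries:
  n0: {q,x} / ∅
  n1: {q,x} / ∅
  n2: {x} / ∅
  n3: {g,h,q} / {q}
  n4: {q} / {x}
  n5: {x} / {q}
  n6: {h,m} / ∅
  n7: {h,m} / ∅
  n8: {g,h} / {h}
  n9: {m,q} / ∅

Liveness:
  n0 li=∅ lo={q}
  n1 li=∅ lo={q,x}
  n2 li=∅ lo=∅
  n3 li={q} lo=∅
  n4 li={x} lo={q}
  n5 li={q} lo=∅
  n6 li=∅ lo={h}
  n7 li=∅ lo={h}
  n8 li={h} lo=∅
  n9 li=∅ lo=∅

Conflict graph:
  g — {h}
  h — {g,m,q}
  m — {h}
  q — {h,x}
  x — {q}

N(x) = ["q"]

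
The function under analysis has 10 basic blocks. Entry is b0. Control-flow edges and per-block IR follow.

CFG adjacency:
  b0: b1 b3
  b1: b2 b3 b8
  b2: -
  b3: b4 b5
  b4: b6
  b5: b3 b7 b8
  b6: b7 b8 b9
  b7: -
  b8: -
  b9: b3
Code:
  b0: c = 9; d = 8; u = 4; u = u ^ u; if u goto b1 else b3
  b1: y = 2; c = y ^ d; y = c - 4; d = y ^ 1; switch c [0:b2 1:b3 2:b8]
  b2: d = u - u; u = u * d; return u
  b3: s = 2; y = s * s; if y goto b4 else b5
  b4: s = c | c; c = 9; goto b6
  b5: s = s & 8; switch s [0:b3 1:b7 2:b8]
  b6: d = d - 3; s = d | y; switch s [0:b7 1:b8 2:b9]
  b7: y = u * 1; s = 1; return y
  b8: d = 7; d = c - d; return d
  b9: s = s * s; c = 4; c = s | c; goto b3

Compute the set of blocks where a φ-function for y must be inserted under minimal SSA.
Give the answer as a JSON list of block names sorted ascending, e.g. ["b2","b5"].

idom tree: b1←b0 b2←b1 b3←b0 b4←b3 b5←b3 b6←b4 b7←b3 b8←b0 b9←b6
Join-block Dom:
  b3: preds {b0,b1,b5,b9}: {b0} ∩ {b0,b1} ∩ {b0,b3,b5} ∩ {b0,b3,b4,b6,b9} = {b0}; idom=b0
  b7: preds {b5,b6}: {b0,b3,b5} ∩ {b0,b3,b4,b6} = {b0,b3}; idom=b3
  b8: preds {b1,b5,b6}: {b0,b1} ∩ {b0,b3,b5} ∩ {b0,b3,b4,b6} = {b0}; idom=b0

Frontier:
  b3←b0: walk · to b0
  b3←b1: walk b1 to b0
  b3←b5: walk b5→b3 to b0
  b3←b9: walk b9→b6→b4→b3 to b0
  b7←b5: walk b5 to b3
  b7←b6: walk b6→b4 to b3
  b8←b1: walk b1 to b0
  b8←b5: walk b5→b3 to b0
  b8←b6: walk b6→b4→b3 to b0
  DF(b0)=∅
  DF(b1)={b3,b8}
  DF(b2)=∅
  DF(b3)={b3,b8}
  DF(b4)={b3,b7,b8}
  DF(b5)={b3,b7,b8}
  DF(b6)={b3,b7,b8}
  DF(b7)=∅
  DF(b8)=∅
  DF(b9)={b3}

φ for y: defs {b1,b3,b7}
  DF⁺ = {b3,b8}

Answer: ["b3", "b8"]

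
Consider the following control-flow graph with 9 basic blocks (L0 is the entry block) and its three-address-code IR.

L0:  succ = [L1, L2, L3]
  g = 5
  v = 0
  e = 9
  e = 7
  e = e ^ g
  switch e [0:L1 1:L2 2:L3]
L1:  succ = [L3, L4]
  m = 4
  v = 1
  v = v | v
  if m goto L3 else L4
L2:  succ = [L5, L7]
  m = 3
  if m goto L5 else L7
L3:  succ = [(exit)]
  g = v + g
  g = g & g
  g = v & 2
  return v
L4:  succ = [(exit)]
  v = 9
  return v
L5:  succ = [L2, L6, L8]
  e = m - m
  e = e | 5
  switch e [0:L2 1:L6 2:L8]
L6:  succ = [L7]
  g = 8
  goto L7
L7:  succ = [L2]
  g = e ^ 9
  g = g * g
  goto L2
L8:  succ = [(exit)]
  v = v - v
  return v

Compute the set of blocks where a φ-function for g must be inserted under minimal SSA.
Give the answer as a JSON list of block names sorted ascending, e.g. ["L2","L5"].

idom tree: L1←L0 L2←L0 L3←L0 L4←L1 L5←L2 L6←L5 L7←L2 L8←L5
Dom∩ at merges:
  L2: preds {L0,L5,L7}: {L0} ∩ {L0,L2,L5} ∩ {L0,L2,L7} = {L0}; idom=L0
  L3: preds {L0,L1}: {L0} ∩ {L0,L1} = {L0}; idom=L0
  L7: preds {L2,L6}: {L0,L2} ∩ {L0,L2,L5,L6} = {L0,L2}; idom=L2

DF derivation:
  L2←L0: walk · to L0
  L2←L5: walk L5→L2 to L0
  L2←L7: walk L7→L2 to L0
  L3←L0: walk · to L0
  L3←L1: walk L1 to L0
  L7←L2: walk · to L2
  L7←L6: walk L6→L5 to L2
  L0: DF=∅
  L1: DF={L3}
  L2: DF={L2}
  L3: DF=∅
  L4: DF=∅
  L5: DF={L2,L7}
  L6: DF={L7}
  L7: DF={L2}
  L8: DF=∅

φ for g: defs {L0,L3,L6,L7}
  DF⁺ = {L2,L7}

Answer: ["L2", "L7"]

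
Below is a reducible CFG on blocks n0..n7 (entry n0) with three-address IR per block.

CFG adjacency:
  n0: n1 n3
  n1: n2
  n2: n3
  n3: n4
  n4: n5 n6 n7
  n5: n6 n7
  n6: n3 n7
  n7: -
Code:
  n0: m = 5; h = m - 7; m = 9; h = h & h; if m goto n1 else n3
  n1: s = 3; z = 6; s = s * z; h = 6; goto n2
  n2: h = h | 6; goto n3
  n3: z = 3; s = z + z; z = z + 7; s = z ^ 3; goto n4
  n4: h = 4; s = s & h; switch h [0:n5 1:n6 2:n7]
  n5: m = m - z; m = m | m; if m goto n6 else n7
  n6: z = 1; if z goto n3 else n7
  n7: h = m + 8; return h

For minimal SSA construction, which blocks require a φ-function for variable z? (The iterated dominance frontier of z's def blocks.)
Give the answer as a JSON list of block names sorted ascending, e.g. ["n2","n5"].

idom tree: n1←n0 n2←n1 n3←n0 n4←n3 n5←n4 n6←n4 n7←n4
Dom at joins:
  n3: preds {n0,n2,n6}: {n0} ∩ {n0,n1,n2} ∩ {n0,n3,n4,n6} = {n0}; idom=n0
  n6: preds {n4,n5}: {n0,n3,n4} ∩ {n0,n3,n4,n5} = {n0,n3,n4}; idom=n4
  n7: preds {n4,n5,n6}: {n0,n3,n4} ∩ {n0,n3,n4,n5} ∩ {n0,n3,n4,n6} = {n0,n3,n4}; idom=n4

Frontier:
  n3←n0: walk · to n0
  n3←n2: walk n2→n1 to n0
  n3←n6: walk n6→n4→n3 to n0
  n6←n4: walk · to n4
  n6←n5: walk n5 to n4
  n7←n4: walk · to n4
  n7←n5: walk n5 to n4
  n7←n6: walk n6 to n4
  n0: DF=∅
  n1: DF={n3}
  n2: DF={n3}
  n3: DF={n3}
  n4: DF={n3}
  n5: DF={n6,n7}
  n6: DF={n3,n7}
  n7: DF=∅

φ for z: defs {n1,n3,n6}
  DF⁺ = {n3,n7}

Answer: ["n3", "n7"]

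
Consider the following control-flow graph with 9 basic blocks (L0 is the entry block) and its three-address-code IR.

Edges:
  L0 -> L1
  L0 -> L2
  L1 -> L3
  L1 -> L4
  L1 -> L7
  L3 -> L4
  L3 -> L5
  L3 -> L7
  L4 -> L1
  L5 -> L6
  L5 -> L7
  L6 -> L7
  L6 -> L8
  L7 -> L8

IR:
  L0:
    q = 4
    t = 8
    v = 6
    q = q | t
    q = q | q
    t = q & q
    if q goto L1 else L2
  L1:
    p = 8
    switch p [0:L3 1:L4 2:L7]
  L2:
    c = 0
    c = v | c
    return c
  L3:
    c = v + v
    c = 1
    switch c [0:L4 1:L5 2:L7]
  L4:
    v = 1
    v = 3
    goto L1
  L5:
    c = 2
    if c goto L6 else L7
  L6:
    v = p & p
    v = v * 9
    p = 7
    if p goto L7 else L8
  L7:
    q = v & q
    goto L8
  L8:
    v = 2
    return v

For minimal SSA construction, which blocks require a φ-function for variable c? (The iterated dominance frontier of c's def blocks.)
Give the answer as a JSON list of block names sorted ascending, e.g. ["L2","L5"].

idom tree: L1←L0 L2←L0 L3←L1 L4←L1 L5←L3 L6←L5 L7←L1 L8←L1
Join-block Dom:
  L1: preds {L0,L4}: {L0} ∩ {L0,L1,L4} = {L0}; idom=L0
  L4: preds {L1,L3}: {L0,L1} ∩ {L0,L1,L3} = {L0,L1}; idom=L1
  L7: preds {L1,L3,L5,L6}: {L0,L1} ∩ {L0,L1,L3} ∩ {L0,L1,L3,L5} ∩ {L0,L1,L3,L5,L6} = {L0,L1}; idom=L1
  L8: preds {L6,L7}: {L0,L1,L3,L5,L6} ∩ {L0,L1,L7} = {L0,L1}; idom=L1

DF walk-up:
  join L1 pred L0: · stop@L0
  join L1 pred L4: L4→L1 stop@L0
  join L4 pred L1: · stop@L1
  join L4 pred L3: L3 stop@L1
  join L7 pred L1: · stop@L1
  join L7 pred L3: L3 stop@L1
  join L7 pred L5: L5→L3 stop@L1
  join L7 pred L6: L6→L5→L3 stop@L1
  join L8 pred L6: L6→L5→L3 stop@L1
  join L8 pred L7: L7 stop@L1
  L0: DF=∅
  L1: DF={L1}
  L2: DF=∅
  L3: DF={L4,L7,L8}
  L4: DF={L1}
  L5: DF={L7,L8}
  L6: DF={L7,L8}
  L7: DF={L8}
  L8: DF=∅

φ for c: defs {L2,L3,L5}
  DF⁺ = {L1,L4,L7,L8}

Answer: ["L1", "L4", "L7", "L8"]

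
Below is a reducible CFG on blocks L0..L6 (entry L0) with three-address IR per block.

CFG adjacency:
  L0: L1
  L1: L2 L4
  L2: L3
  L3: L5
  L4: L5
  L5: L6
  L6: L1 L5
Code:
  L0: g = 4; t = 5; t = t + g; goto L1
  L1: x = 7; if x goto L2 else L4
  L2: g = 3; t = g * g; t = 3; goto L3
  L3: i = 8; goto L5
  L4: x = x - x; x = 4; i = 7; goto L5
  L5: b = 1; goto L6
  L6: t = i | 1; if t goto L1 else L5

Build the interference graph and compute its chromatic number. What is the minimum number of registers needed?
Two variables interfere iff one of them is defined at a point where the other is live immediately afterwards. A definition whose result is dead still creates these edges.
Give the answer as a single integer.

def/use:
  L0 def {g,t} use ∅
  L1 def {x} use ∅
  L2 def {g,t} use ∅
  L3 def {i} use ∅
  L4 def {i,x} use {x}
  L5 def {b} use ∅
  L6 def {t} use {i}

Liveness:
  L0: in=∅ out=∅
  L1: in=∅ out={x}
  L2: in=∅ out=∅
  L3: in=∅ out={i}
  L4: in={x} out={i}
  L5: in={i} out={i}
  L6: in={i} out={i}

Conflict graph:
  b↔{i}
  g↔{t}
  i↔{b,t}
  t↔{g,i}
  x↔∅

Registers:
  clique {b,i} ⇒ need ≥ 2
  assign b→c1 g→c0 i→c0 t→c1 x→c0 — no edge inside a register ⇒ χ ≤ 2
  χ = 2

Answer: 2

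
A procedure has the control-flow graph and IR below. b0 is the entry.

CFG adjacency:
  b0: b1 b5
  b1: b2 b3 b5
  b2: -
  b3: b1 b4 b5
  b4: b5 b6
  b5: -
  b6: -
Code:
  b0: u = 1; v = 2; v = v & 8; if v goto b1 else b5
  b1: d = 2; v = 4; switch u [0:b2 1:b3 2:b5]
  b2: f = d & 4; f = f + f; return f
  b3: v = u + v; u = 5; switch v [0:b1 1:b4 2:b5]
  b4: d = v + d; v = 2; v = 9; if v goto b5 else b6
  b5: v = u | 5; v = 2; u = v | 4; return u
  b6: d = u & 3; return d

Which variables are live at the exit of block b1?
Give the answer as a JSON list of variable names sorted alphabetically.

Per-block:
  b0: def={u,v} ue=∅
  b1: def={d,v} ue={u}
  b2: def={f} ue={d}
  b3: def={u,v} ue={u,v}
  b4: def={d,v} ue={d,v}
  b5: def={u,v} ue={u}
  b6: def={d} ue={u}

Live sets:
  live b0: ∅→{u}
  live b1: {u}→{d,u,v}
  live b2: {d}→∅
  live b3: {d,u,v}→{d,u,v}
  live b4: {d,u,v}→{u}
  live b5: {u}→∅
  live b6: {u}→∅

live-out(b1) = ["d", "u", "v"]

Answer: ["d", "u", "v"]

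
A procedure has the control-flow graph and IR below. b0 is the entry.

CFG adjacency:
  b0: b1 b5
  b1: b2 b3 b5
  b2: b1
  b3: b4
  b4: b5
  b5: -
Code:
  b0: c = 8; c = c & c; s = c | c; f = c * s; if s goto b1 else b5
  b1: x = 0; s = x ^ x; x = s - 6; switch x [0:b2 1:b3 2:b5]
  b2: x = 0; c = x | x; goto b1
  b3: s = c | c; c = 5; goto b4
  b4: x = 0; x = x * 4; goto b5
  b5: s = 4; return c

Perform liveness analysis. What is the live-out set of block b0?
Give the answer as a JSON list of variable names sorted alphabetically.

Per-block:
  b0 def {c,f,s} use ∅
  b1 def {s,x} use ∅
  b2 def {c,x} use ∅
  b3 def {c,s} use {c}
  b4 def {x} use ∅
  b5 def {s} use {c}

Backward fixpoint:
  live b0: ∅→{c}
  live b1: {c}→{c}
  live b2: ∅→{c}
  live b3: {c}→{c}
  live b4: {c}→{c}
  live b5: {c}→∅

live-out(b0) = ["c"]

Answer: ["c"]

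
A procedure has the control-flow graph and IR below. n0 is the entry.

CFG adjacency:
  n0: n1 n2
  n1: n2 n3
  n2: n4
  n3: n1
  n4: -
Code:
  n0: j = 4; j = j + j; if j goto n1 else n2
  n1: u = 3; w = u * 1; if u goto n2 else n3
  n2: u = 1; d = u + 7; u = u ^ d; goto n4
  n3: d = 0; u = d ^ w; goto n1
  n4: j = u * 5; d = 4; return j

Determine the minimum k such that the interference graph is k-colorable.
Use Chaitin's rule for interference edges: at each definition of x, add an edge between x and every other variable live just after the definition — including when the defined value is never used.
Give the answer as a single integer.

Answer: 3

Analysis:
Block summaries:
  n0: {j} / ∅
  n1: {u,w} / ∅
  n2: {d,u} / ∅
  n3: {d,u} / {w}
  n4: {d,j} / {u}

Backward fixpoint:
  n0: in=∅ out=∅
  n1: in=∅ out={w}
  n2: in=∅ out={u}
  n3: in={w} out=∅
  n4: in={u} out=∅

Conflict graph:
  d: {j,u,w}
  j: {d}
  u: {d,w}
  w: {d,u}

Chromatic number:
  {d,u,w} pairwise interfere (3-clique) ⇒ χ ≥ 3
  3-colouring: c0={d}  c1={j,u}  c2={w}
  χ = 3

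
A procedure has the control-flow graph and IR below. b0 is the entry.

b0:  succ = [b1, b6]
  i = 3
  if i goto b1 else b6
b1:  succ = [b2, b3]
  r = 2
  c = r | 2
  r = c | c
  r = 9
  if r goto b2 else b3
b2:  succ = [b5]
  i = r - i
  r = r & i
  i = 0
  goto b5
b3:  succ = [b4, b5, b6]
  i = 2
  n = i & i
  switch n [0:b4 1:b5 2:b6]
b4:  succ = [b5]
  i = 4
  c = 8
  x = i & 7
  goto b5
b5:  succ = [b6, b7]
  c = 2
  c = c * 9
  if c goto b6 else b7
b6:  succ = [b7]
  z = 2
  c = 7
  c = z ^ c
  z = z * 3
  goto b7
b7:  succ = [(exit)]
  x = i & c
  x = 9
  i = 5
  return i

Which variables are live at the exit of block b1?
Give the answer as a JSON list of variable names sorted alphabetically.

Answer: ["i", "r"]

Analysis:
def/use:
  b0: def={i} ue=∅
  b1: def={c,r} ue=∅
  b2: def={i,r} ue={i,r}
  b3: def={i,n} ue=∅
  b4: def={c,i,x} ue=∅
  b5: def={c} ue=∅
  b6: def={c,z} ue=∅
  b7: def={i,x} ue={c,i}

Backward fixpoint:
  live b0: ∅→{i}
  live b1: {i}→{i,r}
  live b2: {i,r}→{i}
  live b3: ∅→{i}
  live b4: ∅→{i}
  live b5: {i}→{c,i}
  live b6: {i}→{c,i}
  live b7: {c,i}→∅

live-out(b1) = ["i", "r"]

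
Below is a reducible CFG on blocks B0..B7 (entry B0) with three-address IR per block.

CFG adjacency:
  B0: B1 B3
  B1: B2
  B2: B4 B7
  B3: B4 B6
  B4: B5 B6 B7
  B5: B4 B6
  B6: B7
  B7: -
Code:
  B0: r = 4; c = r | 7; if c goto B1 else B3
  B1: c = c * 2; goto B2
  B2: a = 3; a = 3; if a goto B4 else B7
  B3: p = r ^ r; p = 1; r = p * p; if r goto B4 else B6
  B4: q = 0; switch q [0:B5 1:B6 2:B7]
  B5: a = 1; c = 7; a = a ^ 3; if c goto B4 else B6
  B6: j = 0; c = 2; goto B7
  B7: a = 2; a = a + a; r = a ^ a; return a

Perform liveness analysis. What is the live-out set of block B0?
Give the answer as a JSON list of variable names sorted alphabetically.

Answer: ["c", "r"]

Analysis:
def/use:
  B0: def={c,r} ue=∅
  B1: def={c} ue={c}
  B2: def={a} ue=∅
  B3: def={p,r} ue={r}
  B4: def={q} ue=∅
  B5: def={a,c} ue=∅
  B6: def={c,j} ue=∅
  B7: def={a,r} ue=∅

Backward fixpoint:
  live B0: ∅→{c,r}
  live B1: {c}→∅
  live B2: ∅→∅
  live B3: {r}→∅
  live B4: ∅→∅
  live B5: ∅→∅
  live B6: ∅→∅
  live B7: ∅→∅

live-out(B0) = ["c", "r"]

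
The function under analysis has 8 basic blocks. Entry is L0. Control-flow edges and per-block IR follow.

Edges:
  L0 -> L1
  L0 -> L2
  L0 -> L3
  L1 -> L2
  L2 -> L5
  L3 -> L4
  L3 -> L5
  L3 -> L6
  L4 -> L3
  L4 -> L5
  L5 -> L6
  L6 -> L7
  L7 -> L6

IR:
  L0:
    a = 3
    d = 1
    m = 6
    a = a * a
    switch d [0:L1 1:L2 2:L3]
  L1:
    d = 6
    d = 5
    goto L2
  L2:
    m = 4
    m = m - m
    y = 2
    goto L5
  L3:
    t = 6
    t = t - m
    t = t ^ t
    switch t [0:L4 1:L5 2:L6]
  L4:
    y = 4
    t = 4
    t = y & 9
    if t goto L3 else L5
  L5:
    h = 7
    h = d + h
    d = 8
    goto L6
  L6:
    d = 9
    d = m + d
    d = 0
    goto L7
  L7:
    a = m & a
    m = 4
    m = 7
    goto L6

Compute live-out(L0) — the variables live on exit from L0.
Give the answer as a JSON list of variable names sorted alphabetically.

Answer: ["a", "d", "m"]

Analysis:
def/use:
  L0: {a,d,m} / ∅
  L1: {d} / ∅
  L2: {m,y} / ∅
  L3: {t} / {m}
  L4: {t,y} / ∅
  L5: {d,h} / {d}
  L6: {d} / {m}
  L7: {a,m} / {a,m}

Live sets:
  L0 li=∅ lo={a,d,m}
  L1 li={a} lo={a,d}
  L2 li={a,d} lo={a,d,m}
  L3 li={a,d,m} lo={a,d,m}
  L4 li={a,d,m} lo={a,d,m}
  L5 li={a,d,m} lo={a,m}
  L6 li={a,m} lo={a,m}
  L7 li={a,m} lo={a,m}

live-out(L0) = ["a", "d", "m"]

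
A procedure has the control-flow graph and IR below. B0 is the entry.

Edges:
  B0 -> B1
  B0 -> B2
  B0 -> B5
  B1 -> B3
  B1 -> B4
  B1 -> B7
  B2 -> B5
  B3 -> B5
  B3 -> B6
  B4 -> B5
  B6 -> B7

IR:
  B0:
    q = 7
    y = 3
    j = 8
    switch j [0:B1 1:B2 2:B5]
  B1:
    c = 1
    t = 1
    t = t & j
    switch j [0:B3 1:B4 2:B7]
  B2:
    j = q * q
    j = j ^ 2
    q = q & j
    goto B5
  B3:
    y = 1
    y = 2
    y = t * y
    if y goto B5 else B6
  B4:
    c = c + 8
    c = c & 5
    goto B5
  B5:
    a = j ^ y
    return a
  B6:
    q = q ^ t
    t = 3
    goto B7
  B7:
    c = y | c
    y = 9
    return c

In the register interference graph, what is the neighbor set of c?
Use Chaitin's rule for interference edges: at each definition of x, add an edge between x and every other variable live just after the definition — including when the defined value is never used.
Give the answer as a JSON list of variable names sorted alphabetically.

Answer: ["j", "q", "t", "y"]

Analysis:
def/use:
  B0: {j,q,y} / ∅
  B1: {c,t} / {j}
  B2: {j,q} / {q}
  B3: {y} / {t}
  B4: {c} / {c}
  B5: {a} / {j,y}
  B6: {q,t} / {q,t}
  B7: {c,y} / {c,y}

Backward fixpoint:
  B0: in=∅ out={j,q,y}
  B1: in={j,q,y} out={c,j,q,t,y}
  B2: in={q,y} out={j,y}
  B3: in={c,j,q,t} out={c,j,q,t,y}
  B4: in={c,j,y} out={j,y}
  B5: in={j,y} out=∅
  B6: in={c,q,t,y} out={c,y}
  B7: in={c,y} out=∅

Interference:
  a — ∅
  c — {j,q,t,y}
  j — {c,q,t,y}
  q — {c,j,t,y}
  t — {c,j,q,y}
  y — {c,j,q,t}

N(c) = ["j", "q", "t", "y"]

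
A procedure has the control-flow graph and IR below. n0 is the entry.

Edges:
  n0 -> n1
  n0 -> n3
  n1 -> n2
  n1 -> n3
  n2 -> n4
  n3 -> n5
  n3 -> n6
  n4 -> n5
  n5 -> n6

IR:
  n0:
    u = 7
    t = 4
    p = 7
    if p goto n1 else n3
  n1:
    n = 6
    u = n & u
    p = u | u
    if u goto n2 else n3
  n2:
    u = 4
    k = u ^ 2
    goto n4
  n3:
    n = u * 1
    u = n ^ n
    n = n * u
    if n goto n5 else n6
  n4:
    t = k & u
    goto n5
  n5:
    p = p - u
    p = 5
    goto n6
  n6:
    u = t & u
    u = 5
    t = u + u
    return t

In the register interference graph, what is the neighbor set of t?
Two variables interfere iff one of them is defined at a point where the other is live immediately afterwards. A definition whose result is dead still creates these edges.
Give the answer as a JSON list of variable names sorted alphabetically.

Answer: ["n", "p", "u"]

Working:
Per-block:
  n0: {p,t,u} / ∅
  n1: {n,p,u} / {u}
  n2: {k,u} / ∅
  n3: {n,u} / {u}
  n4: {t} / {k,u}
  n5: {p} / {p,u}
  n6: {t,u} / {t,u}

Liveness:
  n0 li=∅ lo={p,t,u}
  n1 li={t,u} lo={p,t,u}
  n2 li={p} lo={k,p,u}
  n3 li={p,t,u} lo={p,t,u}
  n4 li={k,p,u} lo={p,t,u}
  n5 li={p,t,u} lo={t,u}
  n6 li={t,u} lo=∅

Interfere edges:
  k — {p,u}
  n — {p,t,u}
  p — {k,n,t,u}
  t — {n,p,u}
  u — {k,n,p,t}

N(t) = ["n", "p", "u"]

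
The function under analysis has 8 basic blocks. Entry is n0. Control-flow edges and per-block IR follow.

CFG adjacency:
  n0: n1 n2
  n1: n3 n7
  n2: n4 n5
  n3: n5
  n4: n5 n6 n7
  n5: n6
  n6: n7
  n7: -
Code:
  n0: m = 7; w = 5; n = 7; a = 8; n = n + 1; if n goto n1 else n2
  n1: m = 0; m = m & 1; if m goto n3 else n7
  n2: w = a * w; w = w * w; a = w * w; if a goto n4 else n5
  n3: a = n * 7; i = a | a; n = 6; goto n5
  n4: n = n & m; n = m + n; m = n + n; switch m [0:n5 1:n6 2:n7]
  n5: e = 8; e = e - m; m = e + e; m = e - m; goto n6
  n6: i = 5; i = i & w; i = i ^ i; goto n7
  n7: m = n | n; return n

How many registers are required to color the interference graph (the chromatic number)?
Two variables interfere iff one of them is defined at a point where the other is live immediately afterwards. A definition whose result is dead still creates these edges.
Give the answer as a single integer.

Answer: 4

Analysis:
def/use:
  n0 def {a,m,n,w} use ∅
  n1 def {m} use ∅
  n2 def {a,w} use {a,w}
  n3 def {a,i,n} use {n}
  n4 def {m,n} use {m,n}
  n5 def {e,m} use {m}
  n6 def {i} use {w}
  n7 def {m} use {n}

Live sets:
  n0 li=∅ lo={a,m,n,w}
  n1 li={n,w} lo={m,n,w}
  n2 li={a,m,n,w} lo={m,n,w}
  n3 li={m,n,w} lo={m,n,w}
  n4 li={m,n,w} lo={m,n,w}
  n5 li={m,n,w} lo={n,w}
  n6 li={n,w} lo={n}
  n7 li={n} lo=∅

Interfere edges:
  a: {m,n,w}
  e: {m,n,w}
  i: {m,n,w}
  m: {a,e,i,n,w}
  n: {a,e,i,m,w}
  w: {a,e,i,m,n}

Chromatic number:
  clique {a,m,n,w} ⇒ need ≥ 4
  assign a→r3 e→r3 i→r3 m→r0 n→r1 w→r2 — no edge inside a register ⇒ χ ≤ 4
  χ = 4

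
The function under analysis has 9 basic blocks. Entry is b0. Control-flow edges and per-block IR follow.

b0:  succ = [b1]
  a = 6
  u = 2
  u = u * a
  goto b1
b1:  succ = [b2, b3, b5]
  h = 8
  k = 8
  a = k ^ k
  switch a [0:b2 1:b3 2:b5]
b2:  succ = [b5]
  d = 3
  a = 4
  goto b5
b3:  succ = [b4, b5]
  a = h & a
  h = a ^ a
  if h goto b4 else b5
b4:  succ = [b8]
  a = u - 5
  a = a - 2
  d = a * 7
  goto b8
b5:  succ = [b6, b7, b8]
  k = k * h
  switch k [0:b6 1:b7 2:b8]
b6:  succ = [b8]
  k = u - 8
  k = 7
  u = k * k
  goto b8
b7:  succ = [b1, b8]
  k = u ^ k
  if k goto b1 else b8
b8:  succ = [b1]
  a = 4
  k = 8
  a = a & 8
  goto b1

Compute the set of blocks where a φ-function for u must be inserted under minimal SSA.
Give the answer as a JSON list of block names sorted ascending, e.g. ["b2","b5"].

idom tree: b1←b0 b2←b1 b3←b1 b4←b3 b5←b1 b6←b5 b7←b5 b8←b1
Join-block Dom:
  b1: preds {b0,b7,b8}: {b0} ∩ {b0,b1,b5,b7} ∩ {b0,b1,b8} = {b0}; idom=b0
  b5: preds {b1,b2,b3}: {b0,b1} ∩ {b0,b1,b2} ∩ {b0,b1,b3} = {b0,b1}; idom=b1
  b8: preds {b4,b5,b6,b7}: {b0,b1,b3,b4} ∩ {b0,b1,b5} ∩ {b0,b1,b5,b6} ∩ {b0,b1,b5,b7} = {b0,b1}; idom=b1

DF derivation:
  join b1 pred b0: · stop@b0
  join b1 pred b7: b7→b5→b1 stop@b0
  join b1 pred b8: b8→b1 stop@b0
  join b5 pred b1: · stop@b1
  join b5 pred b2: b2 stop@b1
  join b5 pred b3: b3 stop@b1
  join b8 pred b4: b4→b3 stop@b1
  join b8 pred b5: b5 stop@b1
  join b8 pred b6: b6→b5 stop@b1
  join b8 pred b7: b7→b5 stop@b1
  DF(b0)=∅
  DF(b1)={b1}
  DF(b2)={b5}
  DF(b3)={b5,b8}
  DF(b4)={b8}
  DF(b5)={b1,b8}
  DF(b6)={b8}
  DF(b7)={b1,b8}
  DF(b8)={b1}

φ for u: defs {b0,b6}
  DF⁺ = {b1,b8}

Answer: ["b1", "b8"]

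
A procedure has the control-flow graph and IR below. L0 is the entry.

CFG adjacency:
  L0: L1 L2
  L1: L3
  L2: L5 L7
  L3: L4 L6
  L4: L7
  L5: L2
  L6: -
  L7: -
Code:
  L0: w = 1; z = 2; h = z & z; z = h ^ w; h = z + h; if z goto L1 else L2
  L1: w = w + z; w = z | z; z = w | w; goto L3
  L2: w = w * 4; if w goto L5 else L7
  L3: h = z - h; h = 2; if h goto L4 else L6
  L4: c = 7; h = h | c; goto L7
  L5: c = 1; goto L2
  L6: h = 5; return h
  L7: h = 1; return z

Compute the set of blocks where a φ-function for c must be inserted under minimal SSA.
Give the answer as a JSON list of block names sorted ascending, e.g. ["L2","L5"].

idom tree: L1←L0 L2←L0 L3←L1 L4←L3 L5←L2 L6←L3 L7←L0
Join-block Dom:
  L2: preds {L0,L5}: {L0} ∩ {L0,L2,L5} = {L0}; idom=L0
  L7: preds {L2,L4}: {L0,L2} ∩ {L0,L1,L3,L4} = {L0}; idom=L0

Frontier:
  L2←L0: walk · to L0
  L2←L5: walk L5→L2 to L0
  L7←L2: walk L2 to L0
  L7←L4: walk L4→L3→L1 to L0
  DF(L0)=∅
  DF(L1)={L7}
  DF(L2)={L2,L7}
  DF(L3)={L7}
  DF(L4)={L7}
  DF(L5)={L2}
  DF(L6)=∅
  DF(L7)=∅

φ for c: defs {L4,L5}
  DF⁺ = {L2,L7}

Answer: ["L2", "L7"]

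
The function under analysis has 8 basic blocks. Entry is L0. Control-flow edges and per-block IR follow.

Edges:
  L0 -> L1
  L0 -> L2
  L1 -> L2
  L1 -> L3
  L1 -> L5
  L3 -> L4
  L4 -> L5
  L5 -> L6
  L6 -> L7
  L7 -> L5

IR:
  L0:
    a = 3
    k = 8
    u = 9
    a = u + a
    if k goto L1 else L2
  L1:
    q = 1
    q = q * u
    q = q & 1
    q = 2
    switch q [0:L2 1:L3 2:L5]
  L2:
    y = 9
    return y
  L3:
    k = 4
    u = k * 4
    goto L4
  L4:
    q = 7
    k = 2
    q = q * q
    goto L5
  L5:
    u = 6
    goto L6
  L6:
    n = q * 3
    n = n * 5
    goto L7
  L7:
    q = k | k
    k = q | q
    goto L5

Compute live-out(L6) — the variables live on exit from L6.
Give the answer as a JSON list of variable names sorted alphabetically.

Block summaries:
  L0: {a,k,u} / ∅
  L1: {q} / {u}
  L2: {y} / ∅
  L3: {k,u} / ∅
  L4: {k,q} / ∅
  L5: {u} / ∅
  L6: {n} / {q}
  L7: {k,q} / {k}

Backward fixpoint:
  L0 li=∅ lo={k,u}
  L1 li={k,u} lo={k,q}
  L2 li=∅ lo=∅
  L3 li=∅ lo=∅
  L4 li=∅ lo={k,q}
  L5 li={k,q} lo={k,q}
  L6 li={k,q} lo={k}
  L7 li={k} lo={k,q}

live-out(L6) = ["k"]

Answer: ["k"]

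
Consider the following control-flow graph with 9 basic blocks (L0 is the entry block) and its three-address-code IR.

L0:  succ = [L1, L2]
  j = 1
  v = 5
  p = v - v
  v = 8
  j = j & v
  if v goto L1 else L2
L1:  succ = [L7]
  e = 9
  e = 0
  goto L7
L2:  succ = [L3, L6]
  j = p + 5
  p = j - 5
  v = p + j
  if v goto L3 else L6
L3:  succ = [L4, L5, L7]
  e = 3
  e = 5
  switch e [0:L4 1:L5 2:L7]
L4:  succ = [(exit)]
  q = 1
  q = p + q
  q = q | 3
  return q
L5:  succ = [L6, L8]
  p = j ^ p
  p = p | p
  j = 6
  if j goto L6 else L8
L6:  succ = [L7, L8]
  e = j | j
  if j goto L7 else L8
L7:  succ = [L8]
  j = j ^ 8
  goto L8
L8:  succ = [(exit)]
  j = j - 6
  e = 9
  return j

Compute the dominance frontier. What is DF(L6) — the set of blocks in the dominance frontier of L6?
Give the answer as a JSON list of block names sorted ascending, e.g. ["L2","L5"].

Answer: ["L7", "L8"]

Working:
idom tree: L1←L0 L2←L0 L3←L2 L4←L3 L5←L3 L6←L2 L7←L0 L8←L0
Dom∩ at merges:
  L6: preds {L2,L5}: {L0,L2} ∩ {L0,L2,L3,L5} = {L0,L2}; idom=L2
  L7: preds {L1,L3,L6}: {L0,L1} ∩ {L0,L2,L3} ∩ {L0,L2,L6} = {L0}; idom=L0
  L8: preds {L5,L6,L7}: {L0,L2,L3,L5} ∩ {L0,L2,L6} ∩ {L0,L7} = {L0}; idom=L0

DF derivation:
  join L6 pred L2: · stop@L2
  join L6 pred L5: L5→L3 stop@L2
  join L7 pred L1: L1 stop@L0
  join L7 pred L3: L3→L2 stop@L0
  join L7 pred L6: L6→L2 stop@L0
  join L8 pred L5: L5→L3→L2 stop@L0
  join L8 pred L6: L6→L2 stop@L0
  join L8 pred L7: L7 stop@L0
  DF(L0)=∅
  DF(L1)={L7}
  DF(L2)={L7,L8}
  DF(L3)={L6,L7,L8}
  DF(L4)=∅
  DF(L5)={L6,L8}
  DF(L6)={L7,L8}
  DF(L7)={L8}
  DF(L8)=∅

DF(L6) = ["L7", "L8"]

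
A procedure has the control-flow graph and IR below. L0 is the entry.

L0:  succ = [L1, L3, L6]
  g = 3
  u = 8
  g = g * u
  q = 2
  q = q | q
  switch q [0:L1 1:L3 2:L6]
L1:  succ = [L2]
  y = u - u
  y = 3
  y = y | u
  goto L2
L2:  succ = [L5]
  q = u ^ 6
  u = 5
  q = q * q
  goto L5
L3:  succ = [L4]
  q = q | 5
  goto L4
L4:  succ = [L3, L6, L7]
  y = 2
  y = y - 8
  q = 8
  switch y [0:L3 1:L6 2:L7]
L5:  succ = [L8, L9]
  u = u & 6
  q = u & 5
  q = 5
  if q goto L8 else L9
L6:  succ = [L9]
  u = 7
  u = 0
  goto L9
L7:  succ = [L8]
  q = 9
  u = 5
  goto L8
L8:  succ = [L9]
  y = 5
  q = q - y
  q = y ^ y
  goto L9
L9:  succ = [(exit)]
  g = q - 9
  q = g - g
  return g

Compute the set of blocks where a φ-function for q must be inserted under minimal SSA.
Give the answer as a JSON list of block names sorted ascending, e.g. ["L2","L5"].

idom tree: L1←L0 L2←L1 L3←L0 L4←L3 L5←L2 L6←L0 L7←L4 L8←L0 L9←L0
Dom at joins:
  L3: preds {L0,L4}: {L0} ∩ {L0,L3,L4} = {L0}; idom=L0
  L6: preds {L0,L4}: {L0} ∩ {L0,L3,L4} = {L0}; idom=L0
  L8: preds {L5,L7}: {L0,L1,L2,L5} ∩ {L0,L3,L4,L7} = {L0}; idom=L0
  L9: preds {L5,L6,L8}: {L0,L1,L2,L5} ∩ {L0,L6} ∩ {L0,L8} = {L0}; idom=L0

DF walk-up:
  join L3 pred L0: · stop@L0
  join L3 pred L4: L4→L3 stop@L0
  join L6 pred L0: · stop@L0
  join L6 pred L4: L4→L3 stop@L0
  join L8 pred L5: L5→L2→L1 stop@L0
  join L8 pred L7: L7→L4→L3 stop@L0
  join L9 pred L5: L5→L2→L1 stop@L0
  join L9 pred L6: L6 stop@L0
  join L9 pred L8: L8 stop@L0
  L0 → ∅
  L1 → {L8,L9}
  L2 → {L8,L9}
  L3 → {L3,L6,L8}
  L4 → {L3,L6,L8}
  L5 → {L8,L9}
  L6 → {L9}
  L7 → {L8}
  L8 → {L9}
  L9 → ∅

φ for q: defs {L0,L2,L3,L4,L5,L7,L8,L9}
  DF⁺ = {L3,L6,L8,L9}

Answer: ["L3", "L6", "L8", "L9"]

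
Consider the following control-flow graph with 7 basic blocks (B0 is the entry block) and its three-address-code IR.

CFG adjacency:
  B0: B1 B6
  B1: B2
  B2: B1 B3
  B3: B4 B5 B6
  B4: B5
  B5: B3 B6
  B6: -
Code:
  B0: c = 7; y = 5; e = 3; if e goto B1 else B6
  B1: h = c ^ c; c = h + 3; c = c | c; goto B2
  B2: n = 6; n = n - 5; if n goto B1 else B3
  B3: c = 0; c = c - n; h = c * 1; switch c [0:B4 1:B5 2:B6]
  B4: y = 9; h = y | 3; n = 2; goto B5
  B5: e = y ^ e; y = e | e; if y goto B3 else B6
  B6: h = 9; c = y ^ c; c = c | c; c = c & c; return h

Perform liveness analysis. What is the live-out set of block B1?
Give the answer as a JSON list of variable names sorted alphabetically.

Block summaries:
  B0: def={c,e,y} ue=∅
  B1: def={c,h} ue={c}
  B2: def={n} ue=∅
  B3: def={c,h} ue={n}
  B4: def={h,n,y} ue=∅
  B5: def={e,y} ue={e,y}
  B6: def={c,h} ue={c,y}

Backward fixpoint:
  B0 li=∅ lo={c,e,y}
  B1 li={c,e,y} lo={c,e,y}
  B2 li={c,e,y} lo={c,e,n,y}
  B3 li={e,n,y} lo={c,e,n,y}
  B4 li={c,e} lo={c,e,n,y}
  B5 li={c,e,n,y} lo={c,e,n,y}
  B6 li={c,y} lo=∅

live-out(B1) = ["c", "e", "y"]

Answer: ["c", "e", "y"]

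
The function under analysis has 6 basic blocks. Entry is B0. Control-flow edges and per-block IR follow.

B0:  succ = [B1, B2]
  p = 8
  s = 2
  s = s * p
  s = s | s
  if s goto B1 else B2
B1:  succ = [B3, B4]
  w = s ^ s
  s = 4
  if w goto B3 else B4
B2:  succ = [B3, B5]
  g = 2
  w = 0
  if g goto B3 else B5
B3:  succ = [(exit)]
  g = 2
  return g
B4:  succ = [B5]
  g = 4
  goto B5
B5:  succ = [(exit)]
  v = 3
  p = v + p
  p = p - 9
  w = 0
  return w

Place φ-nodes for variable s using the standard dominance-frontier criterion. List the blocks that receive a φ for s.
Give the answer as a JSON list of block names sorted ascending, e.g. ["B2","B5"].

Answer: ["B3", "B5"]

Derivation:
idom tree: B1←B0 B2←B0 B3←B0 B4←B1 B5←B0
Dom∩ at merges:
  B3: preds {B1,B2}: {B0,B1} ∩ {B0,B2} = {B0}; idom=B0
  B5: preds {B2,B4}: {B0,B2} ∩ {B0,B1,B4} = {B0}; idom=B0

DF walk-up:
  join B3 pred B1: B1 stop@B0
  join B3 pred B2: B2 stop@B0
  join B5 pred B2: B2 stop@B0
  join B5 pred B4: B4→B1 stop@B0
  B0: DF=∅
  B1: DF={B3,B5}
  B2: DF={B3,B5}
  B3: DF=∅
  B4: DF={B5}
  B5: DF=∅

φ for s: defs {B0,B1}
  DF⁺ = {B3,B5}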